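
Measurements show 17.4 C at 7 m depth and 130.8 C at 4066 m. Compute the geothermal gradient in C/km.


dT = 130.8 - 17.4 = 113.4 C
dz = 4066 - 7 = 4059 m
gradient = dT/dz * 1000 = 113.4/4059 * 1000 = 27.9379 C/km

27.9379


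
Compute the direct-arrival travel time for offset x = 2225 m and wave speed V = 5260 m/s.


t = x / V
= 2225 / 5260
= 0.423 s

0.423


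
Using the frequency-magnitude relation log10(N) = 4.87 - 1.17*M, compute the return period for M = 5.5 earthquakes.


log10(N) = 4.87 - 1.17*5.5 = -1.565
N = 10^-1.565 = 0.027227
T = 1/N = 1/0.027227 = 36.7282 years

36.7282


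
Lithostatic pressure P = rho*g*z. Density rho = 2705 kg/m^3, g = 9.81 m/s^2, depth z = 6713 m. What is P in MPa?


P = rho * g * z / 1e6
= 2705 * 9.81 * 6713 / 1e6
= 178136503.65 / 1e6
= 178.1365 MPa

178.1365


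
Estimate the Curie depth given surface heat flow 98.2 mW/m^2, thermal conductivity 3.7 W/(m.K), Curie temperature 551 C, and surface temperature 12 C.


T_Curie - T_surf = 551 - 12 = 539 C
Convert q to W/m^2: 98.2 mW/m^2 = 0.0982 W/m^2
d = 539 * 3.7 / 0.0982 = 20308.55 m

20308.55


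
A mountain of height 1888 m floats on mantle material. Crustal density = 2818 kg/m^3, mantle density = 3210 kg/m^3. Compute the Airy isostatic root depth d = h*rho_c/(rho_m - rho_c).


rho_m - rho_c = 3210 - 2818 = 392
d = 1888 * 2818 / 392
= 5320384 / 392
= 13572.41 m

13572.41


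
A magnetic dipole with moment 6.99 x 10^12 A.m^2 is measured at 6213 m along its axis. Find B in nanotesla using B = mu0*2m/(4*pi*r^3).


m = 6.99 x 10^12 = 6990000000000 A.m^2
2m = 13980000000000 A.m^2
r^3 = 6213^3 = 239830305597
B = (4pi*10^-7) * 13980000000000 / (4*pi * 239830305597) * 1e9
= 17567786.118874 / 3013796504686.92 * 1e9
= 5829.1215 nT

5829.1215


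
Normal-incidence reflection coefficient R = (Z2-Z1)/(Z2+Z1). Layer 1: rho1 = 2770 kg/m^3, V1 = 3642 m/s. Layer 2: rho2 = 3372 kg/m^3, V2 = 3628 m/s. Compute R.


Z1 = 2770 * 3642 = 10088340
Z2 = 3372 * 3628 = 12233616
R = (12233616 - 10088340) / (12233616 + 10088340) = 2145276 / 22321956 = 0.0961

0.0961


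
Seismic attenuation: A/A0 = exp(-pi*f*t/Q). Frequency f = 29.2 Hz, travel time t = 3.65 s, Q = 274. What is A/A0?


pi*f*t/Q = pi*29.2*3.65/274 = 1.222011
A/A0 = exp(-1.222011) = 0.294637

0.294637


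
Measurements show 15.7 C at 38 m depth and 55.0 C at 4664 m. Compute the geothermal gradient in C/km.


dT = 55.0 - 15.7 = 39.3 C
dz = 4664 - 38 = 4626 m
gradient = dT/dz * 1000 = 39.3/4626 * 1000 = 8.4955 C/km

8.4955


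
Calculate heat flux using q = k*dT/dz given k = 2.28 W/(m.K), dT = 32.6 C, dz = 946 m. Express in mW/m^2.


q = k * dT / dz * 1000
= 2.28 * 32.6 / 946 * 1000
= 0.078571 * 1000
= 78.5708 mW/m^2

78.5708


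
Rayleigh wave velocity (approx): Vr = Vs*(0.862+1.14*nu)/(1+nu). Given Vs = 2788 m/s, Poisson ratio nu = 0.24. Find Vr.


Numerator factor = 0.862 + 1.14*0.24 = 1.1356
Denominator = 1 + 0.24 = 1.24
Vr = 2788 * 1.1356 / 1.24 = 2553.27 m/s

2553.27


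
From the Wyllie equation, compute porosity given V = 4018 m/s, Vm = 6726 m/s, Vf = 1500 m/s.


1/V - 1/Vm = 1/4018 - 1/6726 = 0.0001002
1/Vf - 1/Vm = 1/1500 - 1/6726 = 0.00051799
phi = 0.0001002 / 0.00051799 = 0.1934

0.1934


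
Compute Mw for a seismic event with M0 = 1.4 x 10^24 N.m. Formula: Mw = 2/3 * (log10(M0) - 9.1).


log10(M0) = log10(1.4 x 10^24) = 24.1461
Mw = 2/3 * (24.1461 - 9.1)
= 2/3 * 15.0461
= 10.03

10.03


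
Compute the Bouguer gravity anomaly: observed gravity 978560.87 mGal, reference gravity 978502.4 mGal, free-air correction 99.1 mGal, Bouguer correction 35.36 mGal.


BA = g_obs - g_ref + FAC - BC
= 978560.87 - 978502.4 + 99.1 - 35.36
= 122.21 mGal

122.21


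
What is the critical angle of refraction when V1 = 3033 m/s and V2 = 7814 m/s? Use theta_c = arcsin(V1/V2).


V1/V2 = 3033/7814 = 0.388149
theta_c = arcsin(0.388149) = 22.8394 degrees

22.8394


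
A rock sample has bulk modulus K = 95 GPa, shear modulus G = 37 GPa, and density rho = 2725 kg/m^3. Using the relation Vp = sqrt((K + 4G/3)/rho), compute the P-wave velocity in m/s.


First compute the effective modulus:
K + 4G/3 = 95e9 + 4*37e9/3 = 144333333333.33 Pa
Then divide by density:
144333333333.33 / 2725 = 52966360.8563 Pa/(kg/m^3)
Take the square root:
Vp = sqrt(52966360.8563) = 7277.8 m/s

7277.8


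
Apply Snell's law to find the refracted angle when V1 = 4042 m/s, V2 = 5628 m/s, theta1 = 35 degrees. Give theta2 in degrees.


sin(theta1) = sin(35 deg) = 0.573576
sin(theta2) = V2/V1 * sin(theta1) = 5628/4042 * 0.573576 = 0.798636
theta2 = arcsin(0.798636) = 53.0001 degrees

53.0001


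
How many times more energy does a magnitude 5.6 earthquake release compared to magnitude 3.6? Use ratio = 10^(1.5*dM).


M2 - M1 = 5.6 - 3.6 = 2.0
1.5 * 2.0 = 3.0
ratio = 10^3.0 = 1000.0

1000.0


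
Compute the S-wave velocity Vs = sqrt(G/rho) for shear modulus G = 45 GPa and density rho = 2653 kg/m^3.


Convert G to Pa: G = 45e9 Pa
Compute G/rho = 45e9 / 2653 = 16961929.8907
Vs = sqrt(16961929.8907) = 4118.49 m/s

4118.49


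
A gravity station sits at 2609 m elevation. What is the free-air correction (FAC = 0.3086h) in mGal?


FAC = 0.3086 * h
= 0.3086 * 2609
= 805.1374 mGal

805.1374


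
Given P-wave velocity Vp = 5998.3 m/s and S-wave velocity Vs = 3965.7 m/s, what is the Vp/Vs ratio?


Vp/Vs = 5998.3 / 3965.7
= 1.5125

1.5125


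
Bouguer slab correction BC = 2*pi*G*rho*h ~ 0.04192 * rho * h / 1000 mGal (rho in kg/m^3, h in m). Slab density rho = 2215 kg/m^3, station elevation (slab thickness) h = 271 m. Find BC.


BC = 0.04192 * rho * h / 1000
= 0.04192 * 2215 * 271 / 1000
= 25.1631 mGal

25.1631


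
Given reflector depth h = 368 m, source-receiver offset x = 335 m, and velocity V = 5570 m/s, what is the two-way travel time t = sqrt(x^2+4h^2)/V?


x^2 + 4h^2 = 335^2 + 4*368^2 = 112225 + 541696 = 653921
sqrt(653921) = 808.6538
t = 808.6538 / 5570 = 0.1452 s

0.1452


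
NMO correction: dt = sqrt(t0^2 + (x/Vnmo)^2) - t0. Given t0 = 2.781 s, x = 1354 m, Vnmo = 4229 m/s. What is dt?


x/Vnmo = 1354/4229 = 0.32017
(x/Vnmo)^2 = 0.102509
t0^2 = 7.733961
sqrt(7.733961 + 0.102509) = 2.79937
dt = 2.79937 - 2.781 = 0.01837

0.01837


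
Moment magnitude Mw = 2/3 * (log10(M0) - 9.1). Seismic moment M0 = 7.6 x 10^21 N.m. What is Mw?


log10(M0) = log10(7.6 x 10^21) = 21.8808
Mw = 2/3 * (21.8808 - 9.1)
= 2/3 * 12.7808
= 8.52

8.52


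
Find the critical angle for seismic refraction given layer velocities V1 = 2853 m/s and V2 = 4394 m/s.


V1/V2 = 2853/4394 = 0.649294
theta_c = arcsin(0.649294) = 40.4884 degrees

40.4884


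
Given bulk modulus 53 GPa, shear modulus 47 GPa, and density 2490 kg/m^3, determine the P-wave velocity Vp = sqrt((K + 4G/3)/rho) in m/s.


First compute the effective modulus:
K + 4G/3 = 53e9 + 4*47e9/3 = 115666666666.67 Pa
Then divide by density:
115666666666.67 / 2490 = 46452476.573 Pa/(kg/m^3)
Take the square root:
Vp = sqrt(46452476.573) = 6815.61 m/s

6815.61


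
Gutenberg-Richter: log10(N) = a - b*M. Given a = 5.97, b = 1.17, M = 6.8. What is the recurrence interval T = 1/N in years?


log10(N) = 5.97 - 1.17*6.8 = -1.986
N = 10^-1.986 = 0.010328
T = 1/N = 1/0.010328 = 96.8278 years

96.8278


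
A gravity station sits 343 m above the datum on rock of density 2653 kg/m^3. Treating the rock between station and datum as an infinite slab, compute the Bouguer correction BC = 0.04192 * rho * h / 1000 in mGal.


BC = 0.04192 * rho * h / 1000
= 0.04192 * 2653 * 343 / 1000
= 38.1463 mGal

38.1463


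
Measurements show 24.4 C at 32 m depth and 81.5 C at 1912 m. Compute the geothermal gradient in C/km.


dT = 81.5 - 24.4 = 57.1 C
dz = 1912 - 32 = 1880 m
gradient = dT/dz * 1000 = 57.1/1880 * 1000 = 30.3723 C/km

30.3723


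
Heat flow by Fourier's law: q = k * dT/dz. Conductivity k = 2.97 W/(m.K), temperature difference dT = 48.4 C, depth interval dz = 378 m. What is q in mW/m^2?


q = k * dT / dz * 1000
= 2.97 * 48.4 / 378 * 1000
= 0.380286 * 1000
= 380.2857 mW/m^2

380.2857


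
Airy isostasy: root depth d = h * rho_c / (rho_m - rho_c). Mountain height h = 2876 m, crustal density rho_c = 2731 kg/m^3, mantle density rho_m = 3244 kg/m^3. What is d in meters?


rho_m - rho_c = 3244 - 2731 = 513
d = 2876 * 2731 / 513
= 7854356 / 513
= 15310.64 m

15310.64


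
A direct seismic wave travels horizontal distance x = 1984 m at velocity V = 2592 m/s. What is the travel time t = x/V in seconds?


t = x / V
= 1984 / 2592
= 0.7654 s

0.7654


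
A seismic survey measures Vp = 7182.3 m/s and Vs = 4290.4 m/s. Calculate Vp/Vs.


Vp/Vs = 7182.3 / 4290.4
= 1.674

1.674


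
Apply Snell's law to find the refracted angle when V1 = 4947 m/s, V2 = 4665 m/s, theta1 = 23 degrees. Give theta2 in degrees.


sin(theta1) = sin(23 deg) = 0.390731
sin(theta2) = V2/V1 * sin(theta1) = 4665/4947 * 0.390731 = 0.368458
theta2 = arcsin(0.368458) = 21.6205 degrees

21.6205


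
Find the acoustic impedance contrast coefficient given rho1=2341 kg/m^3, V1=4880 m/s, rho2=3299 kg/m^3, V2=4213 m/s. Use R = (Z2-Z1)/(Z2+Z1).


Z1 = 2341 * 4880 = 11424080
Z2 = 3299 * 4213 = 13898687
R = (13898687 - 11424080) / (13898687 + 11424080) = 2474607 / 25322767 = 0.0977

0.0977


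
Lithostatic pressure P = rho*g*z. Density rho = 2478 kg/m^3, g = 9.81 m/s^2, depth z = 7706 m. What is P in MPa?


P = rho * g * z / 1e6
= 2478 * 9.81 * 7706 / 1e6
= 187326541.08 / 1e6
= 187.3265 MPa

187.3265


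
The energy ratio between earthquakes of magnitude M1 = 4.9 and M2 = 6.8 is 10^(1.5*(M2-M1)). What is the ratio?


M2 - M1 = 6.8 - 4.9 = 1.9
1.5 * 1.9 = 2.85
ratio = 10^2.85 = 707.95

707.95


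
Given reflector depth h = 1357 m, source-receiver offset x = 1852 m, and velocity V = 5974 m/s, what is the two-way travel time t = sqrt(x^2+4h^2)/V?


x^2 + 4h^2 = 1852^2 + 4*1357^2 = 3429904 + 7365796 = 10795700
sqrt(10795700) = 3285.6811
t = 3285.6811 / 5974 = 0.55 s

0.55


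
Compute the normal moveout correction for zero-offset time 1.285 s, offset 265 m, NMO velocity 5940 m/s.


x/Vnmo = 265/5940 = 0.044613
(x/Vnmo)^2 = 0.00199
t0^2 = 1.651225
sqrt(1.651225 + 0.00199) = 1.285774
dt = 1.285774 - 1.285 = 0.000774

7.740000e-04


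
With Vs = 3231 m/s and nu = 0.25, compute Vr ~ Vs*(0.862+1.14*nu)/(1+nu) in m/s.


Numerator factor = 0.862 + 1.14*0.25 = 1.147
Denominator = 1 + 0.25 = 1.25
Vr = 3231 * 1.147 / 1.25 = 2964.77 m/s

2964.77


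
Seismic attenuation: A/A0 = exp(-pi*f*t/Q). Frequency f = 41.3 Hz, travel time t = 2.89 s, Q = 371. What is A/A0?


pi*f*t/Q = pi*41.3*2.89/371 = 1.010704
A/A0 = exp(-1.010704) = 0.363963

0.363963


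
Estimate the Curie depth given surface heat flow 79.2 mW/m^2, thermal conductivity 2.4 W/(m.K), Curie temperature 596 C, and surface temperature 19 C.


T_Curie - T_surf = 596 - 19 = 577 C
Convert q to W/m^2: 79.2 mW/m^2 = 0.0792 W/m^2
d = 577 * 2.4 / 0.0792 = 17484.85 m

17484.85


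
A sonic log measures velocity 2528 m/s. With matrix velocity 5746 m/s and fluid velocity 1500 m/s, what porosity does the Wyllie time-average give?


1/V - 1/Vm = 1/2528 - 1/5746 = 0.00022154
1/Vf - 1/Vm = 1/1500 - 1/5746 = 0.00049263
phi = 0.00022154 / 0.00049263 = 0.4497

0.4497


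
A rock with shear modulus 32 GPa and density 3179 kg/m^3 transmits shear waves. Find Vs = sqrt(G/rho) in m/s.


Convert G to Pa: G = 32e9 Pa
Compute G/rho = 32e9 / 3179 = 10066058.509
Vs = sqrt(10066058.509) = 3172.71 m/s

3172.71


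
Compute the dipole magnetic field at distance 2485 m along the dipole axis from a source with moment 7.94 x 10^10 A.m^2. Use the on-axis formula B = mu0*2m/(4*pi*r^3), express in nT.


m = 7.94 x 10^10 = 79400000000 A.m^2
2m = 158800000000 A.m^2
r^3 = 2485^3 = 15345434125
B = (4pi*10^-7) * 158800000000 / (4*pi * 15345434125) * 1e9
= 199553.965356 / 192836412452.98 * 1e9
= 1034.8355 nT

1034.8355


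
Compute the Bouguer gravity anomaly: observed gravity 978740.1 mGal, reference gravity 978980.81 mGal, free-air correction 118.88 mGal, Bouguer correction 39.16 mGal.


BA = g_obs - g_ref + FAC - BC
= 978740.1 - 978980.81 + 118.88 - 39.16
= -160.99 mGal

-160.99


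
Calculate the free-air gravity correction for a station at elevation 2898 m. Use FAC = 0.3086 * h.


FAC = 0.3086 * h
= 0.3086 * 2898
= 894.3228 mGal

894.3228


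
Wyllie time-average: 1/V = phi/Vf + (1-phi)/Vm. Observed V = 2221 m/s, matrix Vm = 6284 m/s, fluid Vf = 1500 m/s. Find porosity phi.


1/V - 1/Vm = 1/2221 - 1/6284 = 0.00029111
1/Vf - 1/Vm = 1/1500 - 1/6284 = 0.00050753
phi = 0.00029111 / 0.00050753 = 0.5736

0.5736


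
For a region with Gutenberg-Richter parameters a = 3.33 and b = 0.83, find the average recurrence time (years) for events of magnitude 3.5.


log10(N) = 3.33 - 0.83*3.5 = 0.425
N = 10^0.425 = 2.660725
T = 1/N = 1/2.660725 = 0.3758 years

0.3758


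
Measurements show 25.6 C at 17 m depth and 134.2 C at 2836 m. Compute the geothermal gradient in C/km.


dT = 134.2 - 25.6 = 108.6 C
dz = 2836 - 17 = 2819 m
gradient = dT/dz * 1000 = 108.6/2819 * 1000 = 38.5243 C/km

38.5243


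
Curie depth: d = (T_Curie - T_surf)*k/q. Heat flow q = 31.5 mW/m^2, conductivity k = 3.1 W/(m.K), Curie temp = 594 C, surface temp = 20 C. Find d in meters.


T_Curie - T_surf = 594 - 20 = 574 C
Convert q to W/m^2: 31.5 mW/m^2 = 0.0315 W/m^2
d = 574 * 3.1 / 0.0315 = 56488.89 m

56488.89


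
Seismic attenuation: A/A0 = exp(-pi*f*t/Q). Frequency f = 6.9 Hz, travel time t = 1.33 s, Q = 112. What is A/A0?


pi*f*t/Q = pi*6.9*1.33/112 = 0.257414
A/A0 = exp(-0.257414) = 0.773048

0.773048


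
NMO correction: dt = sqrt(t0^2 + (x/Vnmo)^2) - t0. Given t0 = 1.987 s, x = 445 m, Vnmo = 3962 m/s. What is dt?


x/Vnmo = 445/3962 = 0.112317
(x/Vnmo)^2 = 0.012615
t0^2 = 3.948169
sqrt(3.948169 + 0.012615) = 1.990172
dt = 1.990172 - 1.987 = 0.003172

0.003172


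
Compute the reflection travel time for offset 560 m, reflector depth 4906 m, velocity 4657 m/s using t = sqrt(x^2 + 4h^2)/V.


x^2 + 4h^2 = 560^2 + 4*4906^2 = 313600 + 96275344 = 96588944
sqrt(96588944) = 9827.9674
t = 9827.9674 / 4657 = 2.1104 s

2.1104


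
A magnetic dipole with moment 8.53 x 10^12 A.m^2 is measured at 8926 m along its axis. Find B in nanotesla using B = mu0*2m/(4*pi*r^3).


m = 8.53 x 10^12 = 8530000000000 A.m^2
2m = 17060000000000 A.m^2
r^3 = 8926^3 = 711165446776
B = (4pi*10^-7) * 17060000000000 / (4*pi * 711165446776) * 1e9
= 21438228.268097 / 8936768572313.54 * 1e9
= 2398.8792 nT

2398.8792


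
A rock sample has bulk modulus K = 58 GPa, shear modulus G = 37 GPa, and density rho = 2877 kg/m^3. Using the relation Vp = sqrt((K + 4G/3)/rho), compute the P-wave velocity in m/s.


First compute the effective modulus:
K + 4G/3 = 58e9 + 4*37e9/3 = 107333333333.33 Pa
Then divide by density:
107333333333.33 / 2877 = 37307380.3731 Pa/(kg/m^3)
Take the square root:
Vp = sqrt(37307380.3731) = 6107.98 m/s

6107.98


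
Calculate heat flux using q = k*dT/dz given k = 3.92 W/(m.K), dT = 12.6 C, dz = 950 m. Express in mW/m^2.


q = k * dT / dz * 1000
= 3.92 * 12.6 / 950 * 1000
= 0.051992 * 1000
= 51.9916 mW/m^2

51.9916


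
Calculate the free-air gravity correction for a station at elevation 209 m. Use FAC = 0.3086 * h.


FAC = 0.3086 * h
= 0.3086 * 209
= 64.4974 mGal

64.4974


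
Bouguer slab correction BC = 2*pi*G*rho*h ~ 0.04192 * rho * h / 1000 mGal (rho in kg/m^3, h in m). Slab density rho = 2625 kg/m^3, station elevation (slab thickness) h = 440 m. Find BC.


BC = 0.04192 * rho * h / 1000
= 0.04192 * 2625 * 440 / 1000
= 48.4176 mGal

48.4176


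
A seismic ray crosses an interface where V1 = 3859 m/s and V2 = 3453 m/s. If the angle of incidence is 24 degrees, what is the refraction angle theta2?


sin(theta1) = sin(24 deg) = 0.406737
sin(theta2) = V2/V1 * sin(theta1) = 3453/3859 * 0.406737 = 0.363944
theta2 = arcsin(0.363944) = 21.3426 degrees

21.3426


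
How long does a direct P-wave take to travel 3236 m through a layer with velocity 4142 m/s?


t = x / V
= 3236 / 4142
= 0.7813 s

0.7813


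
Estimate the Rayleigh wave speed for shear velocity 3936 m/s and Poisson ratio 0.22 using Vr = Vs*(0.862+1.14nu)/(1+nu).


Numerator factor = 0.862 + 1.14*0.22 = 1.1128
Denominator = 1 + 0.22 = 1.22
Vr = 3936 * 1.1128 / 1.22 = 3590.15 m/s

3590.15


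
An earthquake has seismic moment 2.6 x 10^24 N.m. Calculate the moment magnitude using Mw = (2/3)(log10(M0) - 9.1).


log10(M0) = log10(2.6 x 10^24) = 24.415
Mw = 2/3 * (24.415 - 9.1)
= 2/3 * 15.315
= 10.21

10.21


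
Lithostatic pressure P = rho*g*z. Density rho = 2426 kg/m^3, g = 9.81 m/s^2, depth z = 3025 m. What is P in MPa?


P = rho * g * z / 1e6
= 2426 * 9.81 * 3025 / 1e6
= 71992156.5 / 1e6
= 71.9922 MPa

71.9922


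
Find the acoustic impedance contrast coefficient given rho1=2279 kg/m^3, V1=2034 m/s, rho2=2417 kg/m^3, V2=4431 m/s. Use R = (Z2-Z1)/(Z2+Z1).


Z1 = 2279 * 2034 = 4635486
Z2 = 2417 * 4431 = 10709727
R = (10709727 - 4635486) / (10709727 + 4635486) = 6074241 / 15345213 = 0.3958

0.3958


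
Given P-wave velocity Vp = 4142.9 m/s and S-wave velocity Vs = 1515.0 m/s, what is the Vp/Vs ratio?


Vp/Vs = 4142.9 / 1515.0
= 2.7346

2.7346


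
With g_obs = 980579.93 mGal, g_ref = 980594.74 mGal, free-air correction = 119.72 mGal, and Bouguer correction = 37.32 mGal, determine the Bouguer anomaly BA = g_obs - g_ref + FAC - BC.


BA = g_obs - g_ref + FAC - BC
= 980579.93 - 980594.74 + 119.72 - 37.32
= 67.59 mGal

67.59


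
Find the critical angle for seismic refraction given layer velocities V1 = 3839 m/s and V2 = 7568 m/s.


V1/V2 = 3839/7568 = 0.507267
theta_c = arcsin(0.507267) = 30.482 degrees

30.482


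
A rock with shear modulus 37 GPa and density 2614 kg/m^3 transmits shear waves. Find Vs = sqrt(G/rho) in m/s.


Convert G to Pa: G = 37e9 Pa
Compute G/rho = 37e9 / 2614 = 14154552.4101
Vs = sqrt(14154552.4101) = 3762.25 m/s

3762.25


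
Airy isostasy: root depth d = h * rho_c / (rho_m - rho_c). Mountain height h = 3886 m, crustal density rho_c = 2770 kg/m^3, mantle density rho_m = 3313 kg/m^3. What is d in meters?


rho_m - rho_c = 3313 - 2770 = 543
d = 3886 * 2770 / 543
= 10764220 / 543
= 19823.61 m

19823.61


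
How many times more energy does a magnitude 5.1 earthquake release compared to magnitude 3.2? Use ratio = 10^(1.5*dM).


M2 - M1 = 5.1 - 3.2 = 1.9
1.5 * 1.9 = 2.85
ratio = 10^2.85 = 707.95

707.95


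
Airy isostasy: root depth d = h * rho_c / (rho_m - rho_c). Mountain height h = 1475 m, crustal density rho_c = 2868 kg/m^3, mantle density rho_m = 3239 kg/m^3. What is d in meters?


rho_m - rho_c = 3239 - 2868 = 371
d = 1475 * 2868 / 371
= 4230300 / 371
= 11402.43 m

11402.43


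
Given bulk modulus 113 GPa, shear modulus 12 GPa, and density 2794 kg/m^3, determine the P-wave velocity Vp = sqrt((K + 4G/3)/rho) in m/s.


First compute the effective modulus:
K + 4G/3 = 113e9 + 4*12e9/3 = 129000000000.0 Pa
Then divide by density:
129000000000.0 / 2794 = 46170365.068 Pa/(kg/m^3)
Take the square root:
Vp = sqrt(46170365.068) = 6794.88 m/s

6794.88


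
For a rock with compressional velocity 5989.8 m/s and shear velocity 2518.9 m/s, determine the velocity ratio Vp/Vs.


Vp/Vs = 5989.8 / 2518.9
= 2.3779

2.3779


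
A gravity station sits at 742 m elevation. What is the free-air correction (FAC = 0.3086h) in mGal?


FAC = 0.3086 * h
= 0.3086 * 742
= 228.9812 mGal

228.9812


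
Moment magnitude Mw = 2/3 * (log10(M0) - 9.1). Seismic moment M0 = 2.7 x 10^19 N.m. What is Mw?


log10(M0) = log10(2.7 x 10^19) = 19.4314
Mw = 2/3 * (19.4314 - 9.1)
= 2/3 * 10.3314
= 6.89

6.89


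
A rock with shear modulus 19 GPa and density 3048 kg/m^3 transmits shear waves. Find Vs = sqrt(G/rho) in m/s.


Convert G to Pa: G = 19e9 Pa
Compute G/rho = 19e9 / 3048 = 6233595.8005
Vs = sqrt(6233595.8005) = 2496.72 m/s

2496.72


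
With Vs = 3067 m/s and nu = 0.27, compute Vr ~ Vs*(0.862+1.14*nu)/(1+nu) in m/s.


Numerator factor = 0.862 + 1.14*0.27 = 1.1698
Denominator = 1 + 0.27 = 1.27
Vr = 3067 * 1.1698 / 1.27 = 2825.02 m/s

2825.02


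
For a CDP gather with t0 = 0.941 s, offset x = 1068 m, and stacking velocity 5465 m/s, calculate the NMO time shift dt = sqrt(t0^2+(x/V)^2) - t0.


x/Vnmo = 1068/5465 = 0.195425
(x/Vnmo)^2 = 0.038191
t0^2 = 0.885481
sqrt(0.885481 + 0.038191) = 0.961079
dt = 0.961079 - 0.941 = 0.020079

0.020079


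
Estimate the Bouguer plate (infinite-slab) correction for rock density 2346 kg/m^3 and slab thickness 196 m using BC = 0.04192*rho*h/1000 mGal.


BC = 0.04192 * rho * h / 1000
= 0.04192 * 2346 * 196 / 1000
= 19.2755 mGal

19.2755


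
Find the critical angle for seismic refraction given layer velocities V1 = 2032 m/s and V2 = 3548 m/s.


V1/V2 = 2032/3548 = 0.572717
theta_c = arcsin(0.572717) = 34.9399 degrees

34.9399


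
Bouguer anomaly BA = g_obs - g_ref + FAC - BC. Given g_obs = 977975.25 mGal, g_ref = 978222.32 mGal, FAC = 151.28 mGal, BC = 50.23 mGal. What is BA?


BA = g_obs - g_ref + FAC - BC
= 977975.25 - 978222.32 + 151.28 - 50.23
= -146.02 mGal

-146.02


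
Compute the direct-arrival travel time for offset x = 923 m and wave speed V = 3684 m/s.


t = x / V
= 923 / 3684
= 0.2505 s

0.2505


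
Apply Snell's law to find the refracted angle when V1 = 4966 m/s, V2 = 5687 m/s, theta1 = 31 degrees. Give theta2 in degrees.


sin(theta1) = sin(31 deg) = 0.515038
sin(theta2) = V2/V1 * sin(theta1) = 5687/4966 * 0.515038 = 0.589815
theta2 = arcsin(0.589815) = 36.1439 degrees

36.1439


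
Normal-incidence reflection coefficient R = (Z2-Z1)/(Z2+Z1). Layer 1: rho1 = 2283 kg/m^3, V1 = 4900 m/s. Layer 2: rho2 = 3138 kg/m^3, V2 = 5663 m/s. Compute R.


Z1 = 2283 * 4900 = 11186700
Z2 = 3138 * 5663 = 17770494
R = (17770494 - 11186700) / (17770494 + 11186700) = 6583794 / 28957194 = 0.2274

0.2274


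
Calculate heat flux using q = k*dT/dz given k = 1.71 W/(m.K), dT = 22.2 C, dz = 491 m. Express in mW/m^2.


q = k * dT / dz * 1000
= 1.71 * 22.2 / 491 * 1000
= 0.077316 * 1000
= 77.3157 mW/m^2

77.3157


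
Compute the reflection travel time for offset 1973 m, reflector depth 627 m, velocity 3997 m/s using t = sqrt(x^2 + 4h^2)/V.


x^2 + 4h^2 = 1973^2 + 4*627^2 = 3892729 + 1572516 = 5465245
sqrt(5465245) = 2337.7863
t = 2337.7863 / 3997 = 0.5849 s

0.5849


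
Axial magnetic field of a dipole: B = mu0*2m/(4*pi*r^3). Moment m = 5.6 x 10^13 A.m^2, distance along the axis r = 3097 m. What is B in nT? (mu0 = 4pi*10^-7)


m = 5.6 x 10^13 = 56000000000000 A.m^2
2m = 112000000000000 A.m^2
r^3 = 3097^3 = 29704593673
B = (4pi*10^-7) * 112000000000000 / (4*pi * 29704593673) * 1e9
= 140743350.880823 / 373278933043.87 * 1e9
= 377046.0597 nT

377046.0597


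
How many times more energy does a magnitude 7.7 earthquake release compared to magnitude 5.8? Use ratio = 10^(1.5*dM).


M2 - M1 = 7.7 - 5.8 = 1.9
1.5 * 1.9 = 2.85
ratio = 10^2.85 = 707.95

707.95


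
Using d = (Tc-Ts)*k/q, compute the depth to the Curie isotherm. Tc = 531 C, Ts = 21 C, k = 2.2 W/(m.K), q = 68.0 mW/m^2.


T_Curie - T_surf = 531 - 21 = 510 C
Convert q to W/m^2: 68.0 mW/m^2 = 0.068 W/m^2
d = 510 * 2.2 / 0.068 = 16500.0 m

16500.0


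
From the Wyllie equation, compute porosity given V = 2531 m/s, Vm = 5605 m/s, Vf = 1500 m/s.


1/V - 1/Vm = 1/2531 - 1/5605 = 0.00021669
1/Vf - 1/Vm = 1/1500 - 1/5605 = 0.00048825
phi = 0.00021669 / 0.00048825 = 0.4438

0.4438


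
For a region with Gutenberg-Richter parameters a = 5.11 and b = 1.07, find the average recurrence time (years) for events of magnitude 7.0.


log10(N) = 5.11 - 1.07*7.0 = -2.38
N = 10^-2.38 = 0.004169
T = 1/N = 1/0.004169 = 239.8833 years

239.8833


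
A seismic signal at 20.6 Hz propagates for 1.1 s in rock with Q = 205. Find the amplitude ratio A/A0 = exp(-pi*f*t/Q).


pi*f*t/Q = pi*20.6*1.1/205 = 0.347261
A/A0 = exp(-0.347261) = 0.706621

0.706621


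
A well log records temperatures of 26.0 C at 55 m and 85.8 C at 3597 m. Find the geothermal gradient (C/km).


dT = 85.8 - 26.0 = 59.8 C
dz = 3597 - 55 = 3542 m
gradient = dT/dz * 1000 = 59.8/3542 * 1000 = 16.8831 C/km

16.8831


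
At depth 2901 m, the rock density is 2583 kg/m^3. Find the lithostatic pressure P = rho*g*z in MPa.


P = rho * g * z / 1e6
= 2583 * 9.81 * 2901 / 1e6
= 73509106.23 / 1e6
= 73.5091 MPa

73.5091


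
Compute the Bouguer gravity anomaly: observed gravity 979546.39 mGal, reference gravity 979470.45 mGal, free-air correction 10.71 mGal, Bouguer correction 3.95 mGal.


BA = g_obs - g_ref + FAC - BC
= 979546.39 - 979470.45 + 10.71 - 3.95
= 82.7 mGal

82.7


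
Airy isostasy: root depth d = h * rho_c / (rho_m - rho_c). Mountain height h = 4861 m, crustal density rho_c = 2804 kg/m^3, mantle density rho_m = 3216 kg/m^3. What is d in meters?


rho_m - rho_c = 3216 - 2804 = 412
d = 4861 * 2804 / 412
= 13630244 / 412
= 33083.12 m

33083.12


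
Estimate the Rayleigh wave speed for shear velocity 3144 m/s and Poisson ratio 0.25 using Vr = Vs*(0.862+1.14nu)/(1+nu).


Numerator factor = 0.862 + 1.14*0.25 = 1.147
Denominator = 1 + 0.25 = 1.25
Vr = 3144 * 1.147 / 1.25 = 2884.93 m/s

2884.93


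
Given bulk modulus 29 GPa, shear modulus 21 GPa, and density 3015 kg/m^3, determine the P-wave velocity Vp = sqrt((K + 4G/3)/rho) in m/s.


First compute the effective modulus:
K + 4G/3 = 29e9 + 4*21e9/3 = 57000000000.0 Pa
Then divide by density:
57000000000.0 / 3015 = 18905472.6368 Pa/(kg/m^3)
Take the square root:
Vp = sqrt(18905472.6368) = 4348.04 m/s

4348.04


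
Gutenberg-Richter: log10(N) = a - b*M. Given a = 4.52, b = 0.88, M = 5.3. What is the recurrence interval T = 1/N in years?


log10(N) = 4.52 - 0.88*5.3 = -0.144
N = 10^-0.144 = 0.717794
T = 1/N = 1/0.717794 = 1.3932 years

1.3932


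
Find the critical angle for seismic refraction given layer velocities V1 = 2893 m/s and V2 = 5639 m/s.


V1/V2 = 2893/5639 = 0.513034
theta_c = arcsin(0.513034) = 30.8662 degrees

30.8662


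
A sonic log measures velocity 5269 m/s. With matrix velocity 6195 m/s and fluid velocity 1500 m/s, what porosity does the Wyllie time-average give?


1/V - 1/Vm = 1/5269 - 1/6195 = 2.837e-05
1/Vf - 1/Vm = 1/1500 - 1/6195 = 0.00050525
phi = 2.837e-05 / 0.00050525 = 0.0561

0.0561


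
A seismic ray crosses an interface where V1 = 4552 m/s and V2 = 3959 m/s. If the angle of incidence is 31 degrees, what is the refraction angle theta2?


sin(theta1) = sin(31 deg) = 0.515038
sin(theta2) = V2/V1 * sin(theta1) = 3959/4552 * 0.515038 = 0.447943
theta2 = arcsin(0.447943) = 26.6118 degrees

26.6118


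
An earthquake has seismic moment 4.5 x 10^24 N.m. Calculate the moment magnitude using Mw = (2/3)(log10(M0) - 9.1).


log10(M0) = log10(4.5 x 10^24) = 24.6532
Mw = 2/3 * (24.6532 - 9.1)
= 2/3 * 15.5532
= 10.37

10.37


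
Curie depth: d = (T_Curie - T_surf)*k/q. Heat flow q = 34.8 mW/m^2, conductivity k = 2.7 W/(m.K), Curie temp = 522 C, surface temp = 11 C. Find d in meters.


T_Curie - T_surf = 522 - 11 = 511 C
Convert q to W/m^2: 34.8 mW/m^2 = 0.0348 W/m^2
d = 511 * 2.7 / 0.0348 = 39646.55 m

39646.55


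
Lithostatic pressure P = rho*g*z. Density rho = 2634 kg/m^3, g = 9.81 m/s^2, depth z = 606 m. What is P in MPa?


P = rho * g * z / 1e6
= 2634 * 9.81 * 606 / 1e6
= 15658761.24 / 1e6
= 15.6588 MPa

15.6588


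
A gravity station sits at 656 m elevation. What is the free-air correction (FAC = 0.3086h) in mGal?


FAC = 0.3086 * h
= 0.3086 * 656
= 202.4416 mGal

202.4416


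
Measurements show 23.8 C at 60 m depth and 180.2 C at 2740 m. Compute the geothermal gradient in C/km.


dT = 180.2 - 23.8 = 156.4 C
dz = 2740 - 60 = 2680 m
gradient = dT/dz * 1000 = 156.4/2680 * 1000 = 58.3582 C/km

58.3582


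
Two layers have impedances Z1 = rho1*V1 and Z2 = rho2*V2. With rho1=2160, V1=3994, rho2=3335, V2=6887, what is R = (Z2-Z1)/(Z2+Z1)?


Z1 = 2160 * 3994 = 8627040
Z2 = 3335 * 6887 = 22968145
R = (22968145 - 8627040) / (22968145 + 8627040) = 14341105 / 31595185 = 0.4539

0.4539


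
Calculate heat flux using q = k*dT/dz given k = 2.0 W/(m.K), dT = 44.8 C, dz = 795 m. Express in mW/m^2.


q = k * dT / dz * 1000
= 2.0 * 44.8 / 795 * 1000
= 0.112704 * 1000
= 112.7044 mW/m^2

112.7044


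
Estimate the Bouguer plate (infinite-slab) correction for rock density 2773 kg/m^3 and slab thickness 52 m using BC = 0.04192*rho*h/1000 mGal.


BC = 0.04192 * rho * h / 1000
= 0.04192 * 2773 * 52 / 1000
= 6.0447 mGal

6.0447


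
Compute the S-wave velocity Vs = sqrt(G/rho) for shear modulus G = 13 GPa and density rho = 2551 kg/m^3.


Convert G to Pa: G = 13e9 Pa
Compute G/rho = 13e9 / 2551 = 5096040.7683
Vs = sqrt(5096040.7683) = 2257.44 m/s

2257.44


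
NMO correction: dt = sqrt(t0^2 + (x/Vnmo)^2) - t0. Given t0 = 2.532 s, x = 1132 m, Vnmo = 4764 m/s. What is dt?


x/Vnmo = 1132/4764 = 0.237615
(x/Vnmo)^2 = 0.056461
t0^2 = 6.411024
sqrt(6.411024 + 0.056461) = 2.543125
dt = 2.543125 - 2.532 = 0.011125

0.011125


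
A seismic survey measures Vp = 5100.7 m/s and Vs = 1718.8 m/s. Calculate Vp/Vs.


Vp/Vs = 5100.7 / 1718.8
= 2.9676

2.9676


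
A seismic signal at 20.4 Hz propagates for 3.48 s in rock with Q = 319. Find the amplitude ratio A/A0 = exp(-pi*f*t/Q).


pi*f*t/Q = pi*20.4*3.48/319 = 0.699147
A/A0 = exp(-0.699147) = 0.497009

0.497009


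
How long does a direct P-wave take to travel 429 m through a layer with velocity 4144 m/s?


t = x / V
= 429 / 4144
= 0.1035 s

0.1035


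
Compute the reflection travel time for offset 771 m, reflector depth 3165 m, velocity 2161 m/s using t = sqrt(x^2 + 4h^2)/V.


x^2 + 4h^2 = 771^2 + 4*3165^2 = 594441 + 40068900 = 40663341
sqrt(40663341) = 6376.7814
t = 6376.7814 / 2161 = 2.9508 s

2.9508


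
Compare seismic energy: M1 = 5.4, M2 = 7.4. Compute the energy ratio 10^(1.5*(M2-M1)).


M2 - M1 = 7.4 - 5.4 = 2.0
1.5 * 2.0 = 3.0
ratio = 10^3.0 = 1000.0

1000.0


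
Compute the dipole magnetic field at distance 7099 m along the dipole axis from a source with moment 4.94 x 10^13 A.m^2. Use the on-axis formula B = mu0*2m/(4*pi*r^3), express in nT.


m = 4.94 x 10^13 = 49400000000000 A.m^2
2m = 98800000000000 A.m^2
r^3 = 7099^3 = 357759791299
B = (4pi*10^-7) * 98800000000000 / (4*pi * 357759791299) * 1e9
= 124155741.669869 / 4495742128379.02 * 1e9
= 27616.2952 nT

27616.2952


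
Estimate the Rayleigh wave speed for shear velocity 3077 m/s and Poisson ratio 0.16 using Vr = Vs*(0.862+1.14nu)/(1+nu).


Numerator factor = 0.862 + 1.14*0.16 = 1.0444
Denominator = 1 + 0.16 = 1.16
Vr = 3077 * 1.0444 / 1.16 = 2770.36 m/s

2770.36


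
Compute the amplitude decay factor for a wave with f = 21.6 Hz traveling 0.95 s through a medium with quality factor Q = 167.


pi*f*t/Q = pi*21.6*0.95/167 = 0.386021
A/A0 = exp(-0.386021) = 0.679756

0.679756


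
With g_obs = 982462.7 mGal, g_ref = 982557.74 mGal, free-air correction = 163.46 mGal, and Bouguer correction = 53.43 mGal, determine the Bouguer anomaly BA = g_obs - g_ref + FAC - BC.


BA = g_obs - g_ref + FAC - BC
= 982462.7 - 982557.74 + 163.46 - 53.43
= 14.99 mGal

14.99


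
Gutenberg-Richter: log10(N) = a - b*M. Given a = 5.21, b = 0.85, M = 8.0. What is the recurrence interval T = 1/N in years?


log10(N) = 5.21 - 0.85*8.0 = -1.59
N = 10^-1.59 = 0.025704
T = 1/N = 1/0.025704 = 38.9045 years

38.9045


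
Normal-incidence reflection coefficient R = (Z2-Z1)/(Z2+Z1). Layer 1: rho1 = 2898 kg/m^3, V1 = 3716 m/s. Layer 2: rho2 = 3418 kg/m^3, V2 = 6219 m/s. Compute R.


Z1 = 2898 * 3716 = 10768968
Z2 = 3418 * 6219 = 21256542
R = (21256542 - 10768968) / (21256542 + 10768968) = 10487574 / 32025510 = 0.3275

0.3275


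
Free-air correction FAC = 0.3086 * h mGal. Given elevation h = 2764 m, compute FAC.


FAC = 0.3086 * h
= 0.3086 * 2764
= 852.9704 mGal

852.9704


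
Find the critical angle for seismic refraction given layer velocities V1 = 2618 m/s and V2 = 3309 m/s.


V1/V2 = 2618/3309 = 0.791176
theta_c = arcsin(0.791176) = 52.2955 degrees

52.2955


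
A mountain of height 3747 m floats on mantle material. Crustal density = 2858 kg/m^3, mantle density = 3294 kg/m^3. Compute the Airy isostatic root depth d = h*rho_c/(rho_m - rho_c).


rho_m - rho_c = 3294 - 2858 = 436
d = 3747 * 2858 / 436
= 10708926 / 436
= 24561.76 m

24561.76


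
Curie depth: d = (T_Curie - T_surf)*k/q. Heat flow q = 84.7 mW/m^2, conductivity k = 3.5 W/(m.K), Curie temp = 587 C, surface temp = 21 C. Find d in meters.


T_Curie - T_surf = 587 - 21 = 566 C
Convert q to W/m^2: 84.7 mW/m^2 = 0.0847 W/m^2
d = 566 * 3.5 / 0.0847 = 23388.43 m

23388.43


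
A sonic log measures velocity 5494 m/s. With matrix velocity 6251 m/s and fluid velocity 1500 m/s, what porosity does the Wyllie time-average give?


1/V - 1/Vm = 1/5494 - 1/6251 = 2.204e-05
1/Vf - 1/Vm = 1/1500 - 1/6251 = 0.00050669
phi = 2.204e-05 / 0.00050669 = 0.0435

0.0435


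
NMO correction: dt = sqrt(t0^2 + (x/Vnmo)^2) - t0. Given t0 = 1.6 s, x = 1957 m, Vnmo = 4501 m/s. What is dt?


x/Vnmo = 1957/4501 = 0.434792
(x/Vnmo)^2 = 0.189044
t0^2 = 2.56
sqrt(2.56 + 0.189044) = 1.658024
dt = 1.658024 - 1.6 = 0.058024

0.058024


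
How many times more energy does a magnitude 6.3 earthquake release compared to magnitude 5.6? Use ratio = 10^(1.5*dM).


M2 - M1 = 6.3 - 5.6 = 0.7
1.5 * 0.7 = 1.05
ratio = 10^1.05 = 11.22

11.22


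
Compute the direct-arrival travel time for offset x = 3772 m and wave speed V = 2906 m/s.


t = x / V
= 3772 / 2906
= 1.298 s

1.298


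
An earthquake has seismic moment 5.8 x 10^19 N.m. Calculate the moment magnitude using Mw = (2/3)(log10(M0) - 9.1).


log10(M0) = log10(5.8 x 10^19) = 19.7634
Mw = 2/3 * (19.7634 - 9.1)
= 2/3 * 10.6634
= 7.11

7.11


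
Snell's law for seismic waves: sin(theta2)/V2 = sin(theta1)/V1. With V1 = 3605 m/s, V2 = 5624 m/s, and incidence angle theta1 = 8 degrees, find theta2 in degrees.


sin(theta1) = sin(8 deg) = 0.139173
sin(theta2) = V2/V1 * sin(theta1) = 5624/3605 * 0.139173 = 0.217118
theta2 = arcsin(0.217118) = 12.5398 degrees

12.5398


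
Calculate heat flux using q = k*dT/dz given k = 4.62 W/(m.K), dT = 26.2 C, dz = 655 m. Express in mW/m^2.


q = k * dT / dz * 1000
= 4.62 * 26.2 / 655 * 1000
= 0.1848 * 1000
= 184.8 mW/m^2

184.8


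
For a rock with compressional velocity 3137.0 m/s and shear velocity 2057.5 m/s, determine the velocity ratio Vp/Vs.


Vp/Vs = 3137.0 / 2057.5
= 1.5247

1.5247


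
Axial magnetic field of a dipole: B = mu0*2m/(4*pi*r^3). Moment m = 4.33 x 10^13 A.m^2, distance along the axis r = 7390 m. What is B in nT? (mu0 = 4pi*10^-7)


m = 4.33 x 10^13 = 43300000000000 A.m^2
2m = 86600000000000 A.m^2
r^3 = 7390^3 = 403583419000
B = (4pi*10^-7) * 86600000000000 / (4*pi * 403583419000) * 1e9
= 108824769.52035 / 5071578816964.21 * 1e9
= 21457.7696 nT

21457.7696


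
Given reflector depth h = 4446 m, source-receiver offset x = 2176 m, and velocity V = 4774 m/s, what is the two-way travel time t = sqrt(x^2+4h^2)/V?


x^2 + 4h^2 = 2176^2 + 4*4446^2 = 4734976 + 79067664 = 83802640
sqrt(83802640) = 9154.3782
t = 9154.3782 / 4774 = 1.9175 s

1.9175


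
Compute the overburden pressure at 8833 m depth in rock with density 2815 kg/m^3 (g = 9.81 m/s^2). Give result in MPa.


P = rho * g * z / 1e6
= 2815 * 9.81 * 8833 / 1e6
= 243924619.95 / 1e6
= 243.9246 MPa

243.9246


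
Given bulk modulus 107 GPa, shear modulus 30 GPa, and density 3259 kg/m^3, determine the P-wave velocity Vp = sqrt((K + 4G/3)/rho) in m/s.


First compute the effective modulus:
K + 4G/3 = 107e9 + 4*30e9/3 = 147000000000.0 Pa
Then divide by density:
147000000000.0 / 3259 = 45105860.6935 Pa/(kg/m^3)
Take the square root:
Vp = sqrt(45105860.6935) = 6716.09 m/s

6716.09


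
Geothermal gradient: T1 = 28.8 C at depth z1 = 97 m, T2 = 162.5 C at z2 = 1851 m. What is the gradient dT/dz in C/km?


dT = 162.5 - 28.8 = 133.7 C
dz = 1851 - 97 = 1754 m
gradient = dT/dz * 1000 = 133.7/1754 * 1000 = 76.2258 C/km

76.2258


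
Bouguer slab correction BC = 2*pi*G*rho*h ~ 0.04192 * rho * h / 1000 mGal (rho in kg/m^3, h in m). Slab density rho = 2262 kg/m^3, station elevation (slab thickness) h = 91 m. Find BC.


BC = 0.04192 * rho * h / 1000
= 0.04192 * 2262 * 91 / 1000
= 8.6289 mGal

8.6289


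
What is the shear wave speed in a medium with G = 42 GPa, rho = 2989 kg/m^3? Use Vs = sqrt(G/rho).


Convert G to Pa: G = 42e9 Pa
Compute G/rho = 42e9 / 2989 = 14051522.2482
Vs = sqrt(14051522.2482) = 3748.54 m/s

3748.54


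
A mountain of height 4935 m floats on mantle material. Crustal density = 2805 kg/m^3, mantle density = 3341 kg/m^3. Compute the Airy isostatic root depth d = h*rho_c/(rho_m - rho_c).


rho_m - rho_c = 3341 - 2805 = 536
d = 4935 * 2805 / 536
= 13842675 / 536
= 25825.89 m

25825.89


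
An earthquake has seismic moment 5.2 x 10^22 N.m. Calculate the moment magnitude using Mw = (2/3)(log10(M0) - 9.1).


log10(M0) = log10(5.2 x 10^22) = 22.716
Mw = 2/3 * (22.716 - 9.1)
= 2/3 * 13.616
= 9.08

9.08


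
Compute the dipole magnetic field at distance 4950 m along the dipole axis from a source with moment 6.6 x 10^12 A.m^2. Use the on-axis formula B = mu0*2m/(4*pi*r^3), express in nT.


m = 6.6 x 10^12 = 6600000000000 A.m^2
2m = 13200000000000 A.m^2
r^3 = 4950^3 = 121287375000
B = (4pi*10^-7) * 13200000000000 / (4*pi * 121287375000) * 1e9
= 16587609.210954 / 1524142105092.76 * 1e9
= 10883.2432 nT

10883.2432


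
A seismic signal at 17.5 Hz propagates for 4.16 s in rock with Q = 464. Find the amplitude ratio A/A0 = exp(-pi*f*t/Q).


pi*f*t/Q = pi*17.5*4.16/464 = 0.492905
A/A0 = exp(-0.492905) = 0.610849

0.610849


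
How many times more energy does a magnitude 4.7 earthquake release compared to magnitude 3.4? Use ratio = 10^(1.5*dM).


M2 - M1 = 4.7 - 3.4 = 1.3
1.5 * 1.3 = 1.95
ratio = 10^1.95 = 89.13

89.13


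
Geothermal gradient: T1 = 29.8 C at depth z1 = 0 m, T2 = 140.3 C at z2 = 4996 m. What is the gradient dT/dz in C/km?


dT = 140.3 - 29.8 = 110.5 C
dz = 4996 - 0 = 4996 m
gradient = dT/dz * 1000 = 110.5/4996 * 1000 = 22.1177 C/km

22.1177


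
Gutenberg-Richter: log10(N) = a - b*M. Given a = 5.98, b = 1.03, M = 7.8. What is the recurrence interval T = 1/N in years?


log10(N) = 5.98 - 1.03*7.8 = -2.054
N = 10^-2.054 = 0.008831
T = 1/N = 1/0.008831 = 113.24 years

113.24


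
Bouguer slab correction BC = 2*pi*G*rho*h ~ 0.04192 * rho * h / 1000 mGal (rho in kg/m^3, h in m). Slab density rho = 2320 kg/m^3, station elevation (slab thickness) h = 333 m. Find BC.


BC = 0.04192 * rho * h / 1000
= 0.04192 * 2320 * 333 / 1000
= 32.3857 mGal

32.3857


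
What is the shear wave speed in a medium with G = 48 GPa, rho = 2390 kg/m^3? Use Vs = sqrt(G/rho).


Convert G to Pa: G = 48e9 Pa
Compute G/rho = 48e9 / 2390 = 20083682.0084
Vs = sqrt(20083682.0084) = 4481.48 m/s

4481.48


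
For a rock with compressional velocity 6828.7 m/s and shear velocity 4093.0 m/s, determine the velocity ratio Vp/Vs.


Vp/Vs = 6828.7 / 4093.0
= 1.6684

1.6684


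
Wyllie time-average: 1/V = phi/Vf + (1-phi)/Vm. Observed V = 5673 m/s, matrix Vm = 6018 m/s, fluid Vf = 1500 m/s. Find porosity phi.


1/V - 1/Vm = 1/5673 - 1/6018 = 1.011e-05
1/Vf - 1/Vm = 1/1500 - 1/6018 = 0.0005005
phi = 1.011e-05 / 0.0005005 = 0.0202

0.0202


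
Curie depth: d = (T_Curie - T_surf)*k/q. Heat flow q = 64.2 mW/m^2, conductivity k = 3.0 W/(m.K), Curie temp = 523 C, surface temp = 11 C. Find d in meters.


T_Curie - T_surf = 523 - 11 = 512 C
Convert q to W/m^2: 64.2 mW/m^2 = 0.0642 W/m^2
d = 512 * 3.0 / 0.0642 = 23925.23 m

23925.23


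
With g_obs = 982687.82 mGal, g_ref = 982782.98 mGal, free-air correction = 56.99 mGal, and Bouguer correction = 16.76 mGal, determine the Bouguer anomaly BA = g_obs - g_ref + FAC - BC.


BA = g_obs - g_ref + FAC - BC
= 982687.82 - 982782.98 + 56.99 - 16.76
= -54.93 mGal

-54.93
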